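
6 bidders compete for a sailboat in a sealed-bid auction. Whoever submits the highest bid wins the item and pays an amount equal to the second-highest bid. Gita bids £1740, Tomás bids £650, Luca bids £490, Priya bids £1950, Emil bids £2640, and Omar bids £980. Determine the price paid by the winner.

Sorted high to low: Emil £2640 > Priya £1950 > Gita £1740 > Omar £980 > Tomás £650 > Luca £490.
Emil has the highest bid, so Emil wins.
The second-highest bid is £1950, so that is what Emil pays.

Price paid: £1950.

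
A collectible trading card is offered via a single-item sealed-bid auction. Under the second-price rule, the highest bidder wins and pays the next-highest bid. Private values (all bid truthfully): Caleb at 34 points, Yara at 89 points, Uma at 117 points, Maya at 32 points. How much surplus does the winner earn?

Winner's surplus: 28 points.

Ordered from highest: Uma 117 points, then Yara 89 points, then Caleb 34 points, then Maya 32 points.
Uma wins with the top bid and pays the second-highest, 89 points.
Surplus = 117 points − 89 points = 28 points.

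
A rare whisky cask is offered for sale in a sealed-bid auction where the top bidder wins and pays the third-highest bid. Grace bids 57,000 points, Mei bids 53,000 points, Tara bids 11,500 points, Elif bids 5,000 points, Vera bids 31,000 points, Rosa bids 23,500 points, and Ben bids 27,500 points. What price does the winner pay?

31,000 points

Ordered from highest: Grace 57,000 points > Mei 53,000 points > Vera 31,000 points > Ben 27,500 points > Rosa 23,500 points > Tara 11,500 points > Elif 5,000 points.
Grace is the highest bidder, so Grace wins.
Under the third-price rule, the price is the third-highest bid: 31,000 points.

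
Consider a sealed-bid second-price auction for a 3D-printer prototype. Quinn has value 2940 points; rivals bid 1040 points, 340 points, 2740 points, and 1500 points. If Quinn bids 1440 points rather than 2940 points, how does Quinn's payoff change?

Payoff change: -200 points.

The highest competing bid is 2740 points.
Bidding truthfully at 2940 points: Quinn has the top bid, wins, and pays the second-highest bid 2740 points. Payoff = 2940 points − 2740 points = 200 points.
Bidding 1440 points: the top bid is 2740 points (a rival), so Quinn loses. Payoff = 0 points.
Change = 0 points − 200 points = -200 points.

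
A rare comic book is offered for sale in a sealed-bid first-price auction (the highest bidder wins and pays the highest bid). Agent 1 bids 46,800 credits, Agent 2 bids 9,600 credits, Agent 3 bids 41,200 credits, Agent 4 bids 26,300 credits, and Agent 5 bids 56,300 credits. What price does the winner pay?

The winner pays 56,300 credits.

Ordered from highest: Agent 5 56,300 credits; Agent 1 46,800 credits; Agent 3 41,200 credits; Agent 4 26,300 credits; Agent 2 9,600 credits.
Agent 5 is the highest bidder, so Agent 5 wins.
Under the first-price rule, the price is the highest bid: 56,300 credits.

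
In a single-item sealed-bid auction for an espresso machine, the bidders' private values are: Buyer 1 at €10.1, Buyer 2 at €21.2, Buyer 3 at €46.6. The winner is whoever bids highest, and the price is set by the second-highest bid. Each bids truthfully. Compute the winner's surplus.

Ordered from highest: Buyer 3 €46.6; Buyer 2 €21.2; Buyer 1 €10.1.
Buyer 3 wins with the top bid and pays the second-highest, €21.2.
Surplus = €46.6 − €21.2 = €25.4.

Winner's surplus: €25.4.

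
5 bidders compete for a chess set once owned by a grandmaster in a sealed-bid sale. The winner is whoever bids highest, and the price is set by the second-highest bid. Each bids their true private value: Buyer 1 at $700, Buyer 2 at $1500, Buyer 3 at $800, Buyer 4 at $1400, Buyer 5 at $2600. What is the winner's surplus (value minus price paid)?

Bids in descending order: Buyer 5 $2600; Buyer 2 $1500; Buyer 4 $1400; Buyer 3 $800; Buyer 1 $700.
Buyer 5 wins with the top bid and pays the second-highest, $1500.
Surplus = $2600 − $1500 = $1100.

Surplus = $1100.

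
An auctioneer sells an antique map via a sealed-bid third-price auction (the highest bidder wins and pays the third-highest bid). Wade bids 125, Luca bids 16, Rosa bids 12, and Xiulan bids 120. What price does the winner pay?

Ranking the bids: Wade 125, then Xiulan 120, then Luca 16, then Rosa 12.
Wade is the highest bidder, so Wade wins.
Under the third-price rule, the price is the third-highest bid: 16.

16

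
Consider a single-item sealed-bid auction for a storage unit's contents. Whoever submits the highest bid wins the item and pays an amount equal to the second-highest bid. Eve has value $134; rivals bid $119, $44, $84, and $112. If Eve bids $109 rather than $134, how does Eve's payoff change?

The highest competing bid is $119.
Bidding truthfully at $134: Eve has the top bid, wins, and pays the second-highest bid $119. Payoff = $134 − $119 = $15.
Bidding $109: the top bid is $119 (a rival), so Eve loses. Payoff = $0.
Change = $0 − $15 = -$15.

Payoff change: -$15.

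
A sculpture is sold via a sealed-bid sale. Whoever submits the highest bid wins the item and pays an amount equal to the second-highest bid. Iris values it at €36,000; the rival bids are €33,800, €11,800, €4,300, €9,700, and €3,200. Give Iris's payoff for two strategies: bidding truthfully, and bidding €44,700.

Truthful: €2,200; alternative: €2,200.

The highest competing bid is €33,800.
Bidding truthfully at €36,000: Iris has the top bid, wins, and pays the second-highest bid €33,800. Payoff = €36,000 − €33,800 = €2,200.
Bidding €44,700: Iris has the top bid, wins, and pays the second-highest bid €33,800. Payoff = €36,000 − €33,800 = €2,200.
The bid only affects whether you win, not the price — here both bids land on the same side of the top rival bid, so the deviation is payoff-neutral.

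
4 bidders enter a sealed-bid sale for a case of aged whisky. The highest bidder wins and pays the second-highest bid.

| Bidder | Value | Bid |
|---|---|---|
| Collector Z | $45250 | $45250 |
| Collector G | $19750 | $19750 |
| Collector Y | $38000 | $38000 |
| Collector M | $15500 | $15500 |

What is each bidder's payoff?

Payoffs: Collector Z $7250, Collector G $0, Collector Y $0, Collector M $0.

Ordered from highest: Collector Z $45250 > Collector Y $38000 > Collector G $19750 > Collector M $15500.
Collector Z has the top bid and wins; the price is the second-highest bid, $38000.
Collector Z's payoff = $45250 − $38000 = $7250. All other bidders lose, so their payoff is 0.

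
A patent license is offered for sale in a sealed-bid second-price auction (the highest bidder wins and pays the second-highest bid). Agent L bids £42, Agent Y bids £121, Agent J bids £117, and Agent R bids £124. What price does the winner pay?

£121

Ranking the bids: Agent R £124, then Agent Y £121, then Agent J £117, then Agent L £42.
Agent R is the highest bidder, so Agent R wins.
Under the second-price rule, the price is the second-highest bid: £121.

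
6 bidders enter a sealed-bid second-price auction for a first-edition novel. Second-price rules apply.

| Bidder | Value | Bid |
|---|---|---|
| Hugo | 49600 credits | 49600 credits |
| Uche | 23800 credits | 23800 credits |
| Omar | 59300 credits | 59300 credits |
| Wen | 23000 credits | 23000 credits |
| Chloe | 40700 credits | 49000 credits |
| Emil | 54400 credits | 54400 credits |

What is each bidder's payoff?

Payoffs: Hugo 0 credits, Uche 0 credits, Omar 4900 credits, Wen 0 credits, Chloe 0 credits, Emil 0 credits.

Ordered from highest: Omar 59300 credits, then Emil 54400 credits, then Hugo 49600 credits, then Chloe 49000 credits, then Uche 23800 credits, then Wen 23000 credits.
Omar has the top bid and wins; the price is the second-highest bid, 54400 credits.
Omar's payoff = 59300 credits − 54400 credits = 4900 credits. All other bidders lose, so their payoff is 0.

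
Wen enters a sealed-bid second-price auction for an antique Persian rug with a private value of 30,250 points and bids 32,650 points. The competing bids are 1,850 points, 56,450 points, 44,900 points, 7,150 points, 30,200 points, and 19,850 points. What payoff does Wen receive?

Wen's payoff: 0 points.

Highest competing bid: 56,450 points.
Wen's bid 32,650 points is not the highest, so Wen loses, pays nothing, and earns zero payoff.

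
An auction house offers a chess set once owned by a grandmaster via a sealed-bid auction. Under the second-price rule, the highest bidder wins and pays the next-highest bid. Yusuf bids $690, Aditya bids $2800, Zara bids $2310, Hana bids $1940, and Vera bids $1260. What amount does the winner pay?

The winner pays $2310.

Sorted high to low: Aditya $2800; Zara $2310; Hana $1940; Vera $1260; Yusuf $690.
Aditya has the highest bid, so Aditya wins.
The second-highest bid is $2310, so that is what Aditya pays.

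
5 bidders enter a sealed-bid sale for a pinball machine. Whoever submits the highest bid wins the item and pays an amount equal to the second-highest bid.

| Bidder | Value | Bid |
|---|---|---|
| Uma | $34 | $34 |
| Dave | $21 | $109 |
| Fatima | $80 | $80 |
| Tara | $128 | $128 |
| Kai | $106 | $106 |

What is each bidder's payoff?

Payoffs: Uma $0, Dave $0, Fatima $0, Tara $19, Kai $0.

Sorted high to low: Tara $128; Dave $109; Kai $106; Fatima $80; Uma $34.
Tara has the top bid and wins; the price is the second-highest bid, $109.
Tara's payoff = $128 − $109 = $19. All other bidders lose, so their payoff is 0.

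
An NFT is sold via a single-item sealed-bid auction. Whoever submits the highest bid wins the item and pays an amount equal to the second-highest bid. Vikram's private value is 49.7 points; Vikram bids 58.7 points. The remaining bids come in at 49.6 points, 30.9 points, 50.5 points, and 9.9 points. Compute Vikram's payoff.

Highest competing bid: 50.5 points.
Vikram's bid 58.7 points is the highest overall, so Vikram wins and pays the second-highest bid, 50.5 points.
Payoff = value − price = 49.7 points − 50.5 points = -0.8 points.
Overbidding won the item at a price above value — truthful bidding would have avoided this loss.

Vikram's payoff: -0.8 points.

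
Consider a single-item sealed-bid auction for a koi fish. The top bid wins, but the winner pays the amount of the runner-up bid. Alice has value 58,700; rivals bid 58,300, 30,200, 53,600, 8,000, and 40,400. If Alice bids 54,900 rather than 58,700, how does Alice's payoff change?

Payoff change: -400.

The highest competing bid is 58,300.
Bidding truthfully at 58,700: Alice has the top bid, wins, and pays the second-highest bid 58,300. Payoff = 58,700 − 58,300 = 400.
Bidding 54,900: the top bid is 58,300 (a rival), so Alice loses. Payoff = 0.
Change = 0 − 400 = -400.
This is the dominant-strategy logic: truthful bidding weakly beats any alternative.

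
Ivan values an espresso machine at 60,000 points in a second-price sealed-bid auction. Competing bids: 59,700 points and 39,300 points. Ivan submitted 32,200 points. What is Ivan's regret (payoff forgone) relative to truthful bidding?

The highest competing bid is 59,700 points.
Bidding truthfully at 60,000 points: Ivan has the top bid, wins, and pays the second-highest bid 59,700 points. Payoff = 60,000 points − 59,700 points = 300 points.
Bidding 32,200 points: the top bid is 59,700 points (a rival), so Ivan loses. Payoff = 0 points.
Regret = truthful payoff − actual payoff = 300 points − 0 points = 300 points.

Regret: 300 points.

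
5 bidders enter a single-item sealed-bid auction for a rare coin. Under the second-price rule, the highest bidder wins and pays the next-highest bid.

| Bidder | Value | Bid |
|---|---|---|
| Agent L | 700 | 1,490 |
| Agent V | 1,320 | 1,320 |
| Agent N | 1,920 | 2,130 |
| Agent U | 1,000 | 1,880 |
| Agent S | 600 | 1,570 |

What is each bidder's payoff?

Payoffs: Agent L 0, Agent V 0, Agent N 40, Agent U 0, Agent S 0.

Ordered from highest: Agent N 2,130, then Agent U 1,880, then Agent S 1,570, then Agent L 1,490, then Agent V 1,320.
Agent N has the top bid and wins; the price is the second-highest bid, 1,880.
Agent N's payoff = 1,920 − 1,880 = 40. All other bidders lose, so their payoff is 0.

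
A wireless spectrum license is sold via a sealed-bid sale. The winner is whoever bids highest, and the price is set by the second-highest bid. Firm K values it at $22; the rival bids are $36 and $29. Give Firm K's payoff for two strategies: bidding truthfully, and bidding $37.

The highest competing bid is $36.
Bidding truthfully at $22: the top bid is $36 (a rival), so Firm K loses. Payoff = $0.
Bidding $37: Firm K has the top bid, wins, and pays the second-highest bid $36. Payoff = $22 − $36 = -$14.
Deviating from a truthful bid can only lose payoff in a second-price auction — never gain.

Truthful: $0; alternative: -$14.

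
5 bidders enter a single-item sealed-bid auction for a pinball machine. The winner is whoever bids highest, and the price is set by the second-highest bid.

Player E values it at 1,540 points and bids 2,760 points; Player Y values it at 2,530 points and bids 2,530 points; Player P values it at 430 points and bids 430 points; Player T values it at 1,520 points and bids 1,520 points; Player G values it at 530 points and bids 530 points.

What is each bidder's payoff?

Ordered from highest: Player E 2,760 points; Player Y 2,530 points; Player T 1,520 points; Player G 530 points; Player P 430 points.
Player E has the top bid and wins; the price is the second-highest bid, 2,530 points.
Player E's payoff = 1,540 points − 2,530 points = -990 points. All other bidders lose, so their payoff is 0.

Player E -990 points, Player Y 0 points, Player P 0 points, Player T 0 points, Player G 0 points.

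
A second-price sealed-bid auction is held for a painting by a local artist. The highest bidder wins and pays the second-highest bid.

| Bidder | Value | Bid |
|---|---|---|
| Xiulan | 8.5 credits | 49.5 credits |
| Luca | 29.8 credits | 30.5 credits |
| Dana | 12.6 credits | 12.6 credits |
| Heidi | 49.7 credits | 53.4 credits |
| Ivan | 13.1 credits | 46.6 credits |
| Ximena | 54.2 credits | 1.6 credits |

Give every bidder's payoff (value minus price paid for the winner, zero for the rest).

Sorted high to low: Heidi 53.4 credits, then Xiulan 49.5 credits, then Ivan 46.6 credits, then Luca 30.5 credits, then Dana 12.6 credits, then Ximena 1.6 credits.
Heidi has the top bid and wins; the price is the second-highest bid, 49.5 credits.
Heidi's payoff = 49.7 credits − 49.5 credits = 0.2 credits. All other bidders lose, so their payoff is 0.

Payoffs: Xiulan 0.0 credits, Luca 0.0 credits, Dana 0.0 credits, Heidi 0.2 credits, Ivan 0.0 credits, Ximena 0.0 credits.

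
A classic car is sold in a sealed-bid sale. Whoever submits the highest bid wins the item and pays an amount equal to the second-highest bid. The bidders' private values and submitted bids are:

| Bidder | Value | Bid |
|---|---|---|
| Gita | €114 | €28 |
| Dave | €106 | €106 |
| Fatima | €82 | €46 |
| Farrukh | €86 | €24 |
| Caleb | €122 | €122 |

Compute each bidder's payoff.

Payoffs: Gita €0, Dave €0, Fatima €0, Farrukh €0, Caleb €16.

Sorted high to low: Caleb €122 > Dave €106 > Fatima €46 > Gita €28 > Farrukh €24.
Caleb has the top bid and wins; the price is the second-highest bid, €106.
Caleb's payoff = €122 − €106 = €16. All other bidders lose, so their payoff is 0.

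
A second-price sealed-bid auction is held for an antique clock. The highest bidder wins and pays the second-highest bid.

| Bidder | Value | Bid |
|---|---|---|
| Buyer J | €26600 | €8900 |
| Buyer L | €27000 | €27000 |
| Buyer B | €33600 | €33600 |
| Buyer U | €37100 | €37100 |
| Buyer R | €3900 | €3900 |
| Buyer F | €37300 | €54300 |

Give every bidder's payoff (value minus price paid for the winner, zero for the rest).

Bids in descending order: Buyer F €54300; Buyer U €37100; Buyer B €33600; Buyer L €27000; Buyer J €8900; Buyer R €3900.
Buyer F has the top bid and wins; the price is the second-highest bid, €37100.
Buyer F's payoff = €37300 − €37100 = €200. All other bidders lose, so their payoff is 0.

Payoffs: Buyer J €0, Buyer L €0, Buyer B €0, Buyer U €0, Buyer R €0, Buyer F €200.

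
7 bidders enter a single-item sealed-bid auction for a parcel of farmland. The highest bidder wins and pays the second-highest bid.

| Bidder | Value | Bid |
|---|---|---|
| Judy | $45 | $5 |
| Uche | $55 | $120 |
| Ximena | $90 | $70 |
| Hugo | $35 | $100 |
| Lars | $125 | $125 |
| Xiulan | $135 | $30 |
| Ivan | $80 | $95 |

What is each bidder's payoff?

Judy $0, Uche $0, Ximena $0, Hugo $0, Lars $5, Xiulan $0, Ivan $0.

Ranking the bids: Lars $125, then Uche $120, then Hugo $100, then Ivan $95, then Ximena $70, then Xiulan $30, then Judy $5.
Lars has the top bid and wins; the price is the second-highest bid, $120.
Lars's payoff = $125 − $120 = $5. All other bidders lose, so their payoff is 0.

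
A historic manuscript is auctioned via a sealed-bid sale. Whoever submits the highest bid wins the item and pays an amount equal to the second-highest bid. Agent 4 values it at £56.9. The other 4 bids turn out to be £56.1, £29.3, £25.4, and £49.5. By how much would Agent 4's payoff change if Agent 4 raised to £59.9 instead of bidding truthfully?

The highest competing bid is £56.1.
Bidding truthfully at £56.9: Agent 4 has the top bid, wins, and pays the second-highest bid £56.1. Payoff = £56.9 − £56.1 = £0.8.
Bidding £59.9: Agent 4 has the top bid, wins, and pays the second-highest bid £56.1. Payoff = £56.9 − £56.1 = £0.8.
Change = £0.8 − £0.8 = £0.0.

£0.0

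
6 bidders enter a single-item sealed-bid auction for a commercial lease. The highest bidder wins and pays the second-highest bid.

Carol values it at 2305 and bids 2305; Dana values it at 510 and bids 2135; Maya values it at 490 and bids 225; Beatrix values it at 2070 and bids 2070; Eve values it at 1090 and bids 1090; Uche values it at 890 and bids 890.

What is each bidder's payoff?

Sorted high to low: Carol 2305 > Dana 2135 > Beatrix 2070 > Eve 1090 > Uche 890 > Maya 225.
Carol has the top bid and wins; the price is the second-highest bid, 2135.
Carol's payoff = 2305 − 2135 = 170. All other bidders lose, so their payoff is 0.

Payoffs: Carol 170, Dana 0, Maya 0, Beatrix 0, Eve 0, Uche 0.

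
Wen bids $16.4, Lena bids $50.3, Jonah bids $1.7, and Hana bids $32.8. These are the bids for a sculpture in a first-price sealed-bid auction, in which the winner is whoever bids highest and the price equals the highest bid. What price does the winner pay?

$50.3

Ordered from highest: Lena $50.3 > Hana $32.8 > Wen $16.4 > Jonah $1.7.
Lena is the highest bidder, so Lena wins.
Under the first-price rule, the price is the highest bid: $50.3.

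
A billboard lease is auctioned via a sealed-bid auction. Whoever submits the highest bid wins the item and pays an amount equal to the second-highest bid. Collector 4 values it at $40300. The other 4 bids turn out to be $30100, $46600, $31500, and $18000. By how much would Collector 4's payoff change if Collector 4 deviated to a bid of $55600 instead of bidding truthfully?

The highest competing bid is $46600.
Bidding truthfully at $40300: the top bid is $46600 (a rival), so Collector 4 loses. Payoff = $0.
Bidding $55600: Collector 4 has the top bid, wins, and pays the second-highest bid $46600. Payoff = $40300 − $46600 = -$6300.
Change = -$6300 − $0 = -$6300.

Payoff change: -$6300.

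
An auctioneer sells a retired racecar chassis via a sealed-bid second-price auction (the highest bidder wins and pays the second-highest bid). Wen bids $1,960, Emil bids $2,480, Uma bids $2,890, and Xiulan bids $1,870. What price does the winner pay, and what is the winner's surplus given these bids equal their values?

Ranking the bids: Uma $2,890 > Emil $2,480 > Wen $1,960 > Xiulan $1,870.
Uma is the highest bidder, so Uma wins.
Under the second-price rule, the price is the second-highest bid: $2,480.
Surplus = $2,890 − $2,480 = $410.

The winner pays $2,480 for a surplus of $410.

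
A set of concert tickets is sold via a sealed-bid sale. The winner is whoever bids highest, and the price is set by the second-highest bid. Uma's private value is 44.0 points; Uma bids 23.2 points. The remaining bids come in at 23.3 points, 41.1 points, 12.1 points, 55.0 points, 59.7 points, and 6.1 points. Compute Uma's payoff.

Payoff = 0.0 points.

Highest competing bid: 59.7 points.
Uma's bid 23.2 points is not the highest, so Uma loses, pays nothing, and earns zero payoff.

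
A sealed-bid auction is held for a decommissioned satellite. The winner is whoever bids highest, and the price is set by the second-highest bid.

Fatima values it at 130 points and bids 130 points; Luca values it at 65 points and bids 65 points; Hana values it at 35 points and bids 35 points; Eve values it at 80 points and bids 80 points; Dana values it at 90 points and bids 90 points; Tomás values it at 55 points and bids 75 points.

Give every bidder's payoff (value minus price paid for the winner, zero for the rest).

Payoffs: Fatima 40 points, Luca 0 points, Hana 0 points, Eve 0 points, Dana 0 points, Tomás 0 points.

Ranking the bids: Fatima 130 points, then Dana 90 points, then Eve 80 points, then Tomás 75 points, then Luca 65 points, then Hana 35 points.
Fatima has the top bid and wins; the price is the second-highest bid, 90 points.
Fatima's payoff = 130 points − 90 points = 40 points. All other bidders lose, so their payoff is 0.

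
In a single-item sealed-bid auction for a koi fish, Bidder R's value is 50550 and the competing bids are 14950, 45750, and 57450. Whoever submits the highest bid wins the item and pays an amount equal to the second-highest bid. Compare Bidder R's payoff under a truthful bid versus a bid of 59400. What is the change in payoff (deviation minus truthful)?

-6900

The highest competing bid is 57450.
Bidding truthfully at 50550: the top bid is 57450 (a rival), so Bidder R loses. Payoff = 0.
Bidding 59400: Bidder R has the top bid, wins, and pays the second-highest bid 57450. Payoff = 50550 − 57450 = -6900.
Change = -6900 − 0 = -6900.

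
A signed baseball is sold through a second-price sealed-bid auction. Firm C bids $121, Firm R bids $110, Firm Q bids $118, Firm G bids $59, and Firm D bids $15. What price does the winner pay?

Price paid: $118.

Ordered from highest: Firm C $121; Firm Q $118; Firm R $110; Firm G $59; Firm D $15.
Firm C has the highest bid, so Firm C wins.
The second-highest bid is $118, so that is what Firm C pays.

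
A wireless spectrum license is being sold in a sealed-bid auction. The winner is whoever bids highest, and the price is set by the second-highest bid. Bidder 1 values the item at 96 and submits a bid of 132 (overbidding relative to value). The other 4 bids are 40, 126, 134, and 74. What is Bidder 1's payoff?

Payoff = 0.

Highest competing bid: 134.
Bidder 1's bid 132 is not the highest, so Bidder 1 loses, pays nothing, and earns zero payoff.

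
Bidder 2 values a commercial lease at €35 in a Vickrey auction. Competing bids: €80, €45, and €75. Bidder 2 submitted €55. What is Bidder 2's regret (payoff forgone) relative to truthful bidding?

The highest competing bid is €80.
Bidding truthfully at €35: the top bid is €80 (a rival), so Bidder 2 loses. Payoff = €0.
Bidding €55: the top bid is €80 (a rival), so Bidder 2 loses. Payoff = €0.
Regret = truthful payoff − actual payoff = €0 − €0 = €0.

Payoff forgone: €0.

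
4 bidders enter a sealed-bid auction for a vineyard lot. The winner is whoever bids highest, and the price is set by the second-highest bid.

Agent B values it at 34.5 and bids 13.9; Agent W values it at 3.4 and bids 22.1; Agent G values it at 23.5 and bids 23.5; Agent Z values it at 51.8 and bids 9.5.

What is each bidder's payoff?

Agent B 0.0, Agent W 0.0, Agent G 1.4, Agent Z 0.0.

Sorted high to low: Agent G 23.5, then Agent W 22.1, then Agent B 13.9, then Agent Z 9.5.
Agent G has the top bid and wins; the price is the second-highest bid, 22.1.
Agent G's payoff = 23.5 − 22.1 = 1.4. All other bidders lose, so their payoff is 0.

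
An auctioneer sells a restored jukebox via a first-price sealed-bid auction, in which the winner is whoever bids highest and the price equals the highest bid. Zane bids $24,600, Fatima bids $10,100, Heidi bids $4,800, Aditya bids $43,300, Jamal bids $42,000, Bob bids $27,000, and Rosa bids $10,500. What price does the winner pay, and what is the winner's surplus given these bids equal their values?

Price $43,300; surplus $0.

Ordered from highest: Aditya $43,300 > Jamal $42,000 > Bob $27,000 > Zane $24,600 > Rosa $10,500 > Fatima $10,100 > Heidi $4,800.
Aditya is the highest bidder, so Aditya wins.
Under the first-price rule, the price is the highest bid: $43,300.
Surplus = $43,300 − $43,300 = $0.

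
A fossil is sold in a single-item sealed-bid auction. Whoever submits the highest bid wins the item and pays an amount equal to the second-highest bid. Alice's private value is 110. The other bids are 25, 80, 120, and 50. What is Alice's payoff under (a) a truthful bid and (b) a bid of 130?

(a) 0  (b) -10

The highest competing bid is 120.
Bidding truthfully at 110: the top bid is 120 (a rival), so Alice loses. Payoff = 0.
Bidding 130: Alice has the top bid, wins, and pays the second-highest bid 120. Payoff = 110 − 120 = -10.
This is the dominant-strategy logic: truthful bidding weakly beats any alternative.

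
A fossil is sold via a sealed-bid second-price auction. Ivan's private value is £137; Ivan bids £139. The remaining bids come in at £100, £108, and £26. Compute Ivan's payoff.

Highest competing bid: £108.
Ivan's bid £139 is the highest overall, so Ivan wins and pays the second-highest bid, £108.
Payoff = value − price = £137 − £108 = £29.

£29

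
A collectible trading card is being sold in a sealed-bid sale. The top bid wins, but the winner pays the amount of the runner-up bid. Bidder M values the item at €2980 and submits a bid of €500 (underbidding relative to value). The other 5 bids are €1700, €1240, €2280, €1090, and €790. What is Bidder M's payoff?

Highest competing bid: €2280.
Bidder M's bid €500 is not the highest, so Bidder M loses, pays nothing, and earns zero payoff.

€0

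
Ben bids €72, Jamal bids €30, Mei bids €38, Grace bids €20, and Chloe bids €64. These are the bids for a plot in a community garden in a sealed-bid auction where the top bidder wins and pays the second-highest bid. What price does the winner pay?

Ranking the bids: Ben €72, then Chloe €64, then Mei €38, then Jamal €30, then Grace €20.
Ben is the highest bidder, so Ben wins.
Under the second-price rule, the price is the second-highest bid: €64.

€64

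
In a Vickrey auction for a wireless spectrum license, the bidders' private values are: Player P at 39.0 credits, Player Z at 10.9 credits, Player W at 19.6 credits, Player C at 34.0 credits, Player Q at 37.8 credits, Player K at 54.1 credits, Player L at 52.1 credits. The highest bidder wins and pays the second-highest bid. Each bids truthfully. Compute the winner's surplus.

Winner's surplus: 2.0 credits.

Ranking the bids: Player K 54.1 credits, then Player L 52.1 credits, then Player P 39.0 credits, then Player Q 37.8 credits, then Player C 34.0 credits, then Player W 19.6 credits, then Player Z 10.9 credits.
Player K wins with the top bid and pays the second-highest, 52.1 credits.
Surplus = 54.1 credits − 52.1 credits = 2.0 credits.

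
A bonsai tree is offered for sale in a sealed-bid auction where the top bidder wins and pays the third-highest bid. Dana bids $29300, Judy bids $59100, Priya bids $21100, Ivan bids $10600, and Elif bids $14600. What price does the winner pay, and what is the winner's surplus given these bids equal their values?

Ranking the bids: Judy $59100 > Dana $29300 > Priya $21100 > Elif $14600 > Ivan $10600.
Judy is the highest bidder, so Judy wins.
Under the third-price rule, the price is the third-highest bid: $21100.
Surplus = $59100 − $21100 = $38000.

The winner pays $21100 for a surplus of $38000.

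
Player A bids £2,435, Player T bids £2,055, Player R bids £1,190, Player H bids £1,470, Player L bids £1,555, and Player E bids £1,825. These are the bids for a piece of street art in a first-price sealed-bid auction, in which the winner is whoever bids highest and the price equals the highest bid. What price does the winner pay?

The winner pays £2,435.

Ordered from highest: Player A £2,435; Player T £2,055; Player E £1,825; Player L £1,555; Player H £1,470; Player R £1,190.
Player A is the highest bidder, so Player A wins.
Under the first-price rule, the price is the highest bid: £2,435.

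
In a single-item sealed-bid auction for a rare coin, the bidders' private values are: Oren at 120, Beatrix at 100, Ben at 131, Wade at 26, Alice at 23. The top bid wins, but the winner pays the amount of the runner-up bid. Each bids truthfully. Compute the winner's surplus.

Surplus = 11.

Ranking the bids: Ben 131, then Oren 120, then Beatrix 100, then Wade 26, then Alice 23.
Ben wins with the top bid and pays the second-highest, 120.
Surplus = 131 − 120 = 11.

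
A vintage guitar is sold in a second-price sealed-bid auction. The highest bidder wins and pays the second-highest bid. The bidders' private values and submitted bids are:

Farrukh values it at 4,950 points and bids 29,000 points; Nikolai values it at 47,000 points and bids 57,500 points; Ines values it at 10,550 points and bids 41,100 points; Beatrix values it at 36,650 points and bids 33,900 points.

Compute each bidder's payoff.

Payoffs: Farrukh 0 points, Nikolai 5,900 points, Ines 0 points, Beatrix 0 points.

Bids in descending order: Nikolai 57,500 points > Ines 41,100 points > Beatrix 33,900 points > Farrukh 29,000 points.
Nikolai has the top bid and wins; the price is the second-highest bid, 41,100 points.
Nikolai's payoff = 47,000 points − 41,100 points = 5,900 points. All other bidders lose, so their payoff is 0.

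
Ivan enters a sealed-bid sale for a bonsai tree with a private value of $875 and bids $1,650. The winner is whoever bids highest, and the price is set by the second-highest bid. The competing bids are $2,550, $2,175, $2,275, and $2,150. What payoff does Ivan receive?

Highest competing bid: $2,550.
Ivan's bid $1,650 is not the highest, so Ivan loses, pays nothing, and earns zero payoff.

Payoff = $0.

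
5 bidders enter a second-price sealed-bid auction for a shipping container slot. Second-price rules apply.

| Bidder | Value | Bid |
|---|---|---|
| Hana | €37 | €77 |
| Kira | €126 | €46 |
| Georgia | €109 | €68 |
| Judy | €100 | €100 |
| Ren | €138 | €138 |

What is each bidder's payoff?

Payoffs: Hana €0, Kira €0, Georgia €0, Judy €0, Ren €38.

Ranking the bids: Ren €138 > Judy €100 > Hana €77 > Georgia €68 > Kira €46.
Ren has the top bid and wins; the price is the second-highest bid, €100.
Ren's payoff = €138 − €100 = €38. All other bidders lose, so their payoff is 0.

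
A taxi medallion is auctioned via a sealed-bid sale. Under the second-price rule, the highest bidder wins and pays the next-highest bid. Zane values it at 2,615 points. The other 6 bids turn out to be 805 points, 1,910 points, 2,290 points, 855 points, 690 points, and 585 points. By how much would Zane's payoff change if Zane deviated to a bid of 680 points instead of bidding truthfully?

-325 points

The highest competing bid is 2,290 points.
Bidding truthfully at 2,615 points: Zane has the top bid, wins, and pays the second-highest bid 2,290 points. Payoff = 2,615 points − 2,290 points = 325 points.
Bidding 680 points: the top bid is 2,290 points (a rival), so Zane loses. Payoff = 0 points.
Change = 0 points − 325 points = -325 points.
Deviating from a truthful bid can only lose payoff in a second-price auction — never gain.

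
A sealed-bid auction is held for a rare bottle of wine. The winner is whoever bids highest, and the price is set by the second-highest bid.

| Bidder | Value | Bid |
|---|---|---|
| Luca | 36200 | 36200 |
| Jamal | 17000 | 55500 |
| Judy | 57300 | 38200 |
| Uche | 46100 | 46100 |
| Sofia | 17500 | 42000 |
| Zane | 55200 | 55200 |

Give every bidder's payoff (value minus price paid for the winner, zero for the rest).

Sorted high to low: Jamal 55500, then Zane 55200, then Uche 46100, then Sofia 42000, then Judy 38200, then Luca 36200.
Jamal has the top bid and wins; the price is the second-highest bid, 55200.
Jamal's payoff = 17000 − 55200 = -38200. All other bidders lose, so their payoff is 0.

Payoffs: Luca 0, Jamal -38200, Judy 0, Uche 0, Sofia 0, Zane 0.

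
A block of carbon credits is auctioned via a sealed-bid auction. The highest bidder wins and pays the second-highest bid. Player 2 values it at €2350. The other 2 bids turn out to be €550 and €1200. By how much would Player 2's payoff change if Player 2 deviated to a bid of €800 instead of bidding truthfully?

The highest competing bid is €1200.
Bidding truthfully at €2350: Player 2 has the top bid, wins, and pays the second-highest bid €1200. Payoff = €2350 − €1200 = €1150.
Bidding €800: the top bid is €1200 (a rival), so Player 2 loses. Payoff = €0.
Change = €0 − €1150 = -€1150.
This is the dominant-strategy logic: truthful bidding weakly beats any alternative.

Payoff change: -€1150.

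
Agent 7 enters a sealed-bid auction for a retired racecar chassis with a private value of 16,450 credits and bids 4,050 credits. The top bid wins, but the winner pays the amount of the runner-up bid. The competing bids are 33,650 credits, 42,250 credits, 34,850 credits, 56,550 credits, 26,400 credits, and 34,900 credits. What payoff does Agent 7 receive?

Payoff = 0 credits.

Highest competing bid: 56,550 credits.
Agent 7's bid 4,050 credits is not the highest, so Agent 7 loses, pays nothing, and earns zero payoff.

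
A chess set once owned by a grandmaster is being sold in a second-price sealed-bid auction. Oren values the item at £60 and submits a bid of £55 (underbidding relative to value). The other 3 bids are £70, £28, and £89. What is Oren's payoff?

Oren's payoff: £0.

Highest competing bid: £89.
Oren's bid £55 is not the highest, so Oren loses, pays nothing, and earns zero payoff.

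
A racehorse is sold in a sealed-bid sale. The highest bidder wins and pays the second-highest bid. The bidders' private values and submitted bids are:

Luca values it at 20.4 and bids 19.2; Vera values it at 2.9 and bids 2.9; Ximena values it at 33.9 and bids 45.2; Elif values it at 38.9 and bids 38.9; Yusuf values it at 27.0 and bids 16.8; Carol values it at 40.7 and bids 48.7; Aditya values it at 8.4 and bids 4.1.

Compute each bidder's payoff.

Ordered from highest: Carol 48.7 > Ximena 45.2 > Elif 38.9 > Luca 19.2 > Yusuf 16.8 > Aditya 4.1 > Vera 2.9.
Carol has the top bid and wins; the price is the second-highest bid, 45.2.
Carol's payoff = 40.7 − 45.2 = -4.5. All other bidders lose, so their payoff is 0.

Payoffs: Luca 0.0, Vera 0.0, Ximena 0.0, Elif 0.0, Yusuf 0.0, Carol -4.5, Aditya 0.0.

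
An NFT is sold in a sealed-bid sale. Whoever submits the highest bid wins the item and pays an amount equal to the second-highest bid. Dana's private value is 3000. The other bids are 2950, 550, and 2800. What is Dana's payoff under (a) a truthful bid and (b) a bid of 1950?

The highest competing bid is 2950.
Bidding truthfully at 3000: Dana has the top bid, wins, and pays the second-highest bid 2950. Payoff = 3000 − 2950 = 50.
Bidding 1950: the top bid is 2950 (a rival), so Dana loses. Payoff = 0.
This is the dominant-strategy logic: truthful bidding weakly beats any alternative.

Truthful: 50; alternative: 0.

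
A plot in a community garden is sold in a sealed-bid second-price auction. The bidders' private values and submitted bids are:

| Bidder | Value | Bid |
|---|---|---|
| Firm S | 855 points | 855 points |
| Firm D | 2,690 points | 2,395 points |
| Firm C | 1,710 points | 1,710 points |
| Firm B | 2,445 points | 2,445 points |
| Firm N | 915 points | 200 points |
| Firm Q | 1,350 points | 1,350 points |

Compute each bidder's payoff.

Payoffs: Firm S 0 points, Firm D 0 points, Firm C 0 points, Firm B 50 points, Firm N 0 points, Firm Q 0 points.

Ordered from highest: Firm B 2,445 points, then Firm D 2,395 points, then Firm C 1,710 points, then Firm Q 1,350 points, then Firm S 855 points, then Firm N 200 points.
Firm B has the top bid and wins; the price is the second-highest bid, 2,395 points.
Firm B's payoff = 2,445 points − 2,395 points = 50 points. All other bidders lose, so their payoff is 0.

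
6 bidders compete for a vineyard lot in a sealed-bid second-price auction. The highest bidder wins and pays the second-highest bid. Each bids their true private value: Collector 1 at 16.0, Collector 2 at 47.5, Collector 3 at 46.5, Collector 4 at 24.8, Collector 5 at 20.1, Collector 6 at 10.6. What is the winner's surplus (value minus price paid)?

Bids in descending order: Collector 2 47.5, then Collector 3 46.5, then Collector 4 24.8, then Collector 5 20.1, then Collector 1 16.0, then Collector 6 10.6.
Collector 2 wins with the top bid and pays the second-highest, 46.5.
Surplus = 47.5 − 46.5 = 1.0.

Winner's surplus: 1.0.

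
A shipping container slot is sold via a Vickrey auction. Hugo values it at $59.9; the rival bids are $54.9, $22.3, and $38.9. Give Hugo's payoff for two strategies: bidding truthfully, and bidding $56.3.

Truthful: $5.0; alternative: $5.0.

The highest competing bid is $54.9.
Bidding truthfully at $59.9: Hugo has the top bid, wins, and pays the second-highest bid $54.9. Payoff = $59.9 − $54.9 = $5.0.
Bidding $56.3: Hugo has the top bid, wins, and pays the second-highest bid $54.9. Payoff = $59.9 − $54.9 = $5.0.
The bid only affects whether you win, not the price — here both bids land on the same side of the top rival bid, so the deviation is payoff-neutral.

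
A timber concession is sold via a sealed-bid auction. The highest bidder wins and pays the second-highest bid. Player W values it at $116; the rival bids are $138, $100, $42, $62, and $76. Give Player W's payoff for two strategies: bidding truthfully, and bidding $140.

The highest competing bid is $138.
Bidding truthfully at $116: the top bid is $138 (a rival), so Player W loses. Payoff = $0.
Bidding $140: Player W has the top bid, wins, and pays the second-highest bid $138. Payoff = $116 − $138 = -$22.

Truthful: $0; alternative: -$22.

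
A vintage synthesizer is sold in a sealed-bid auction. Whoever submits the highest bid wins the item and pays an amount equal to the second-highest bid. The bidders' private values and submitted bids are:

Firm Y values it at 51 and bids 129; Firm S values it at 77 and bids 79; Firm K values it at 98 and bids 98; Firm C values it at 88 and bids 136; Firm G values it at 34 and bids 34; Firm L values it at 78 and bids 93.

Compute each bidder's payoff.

Payoffs: Firm Y 0, Firm S 0, Firm K 0, Firm C -41, Firm G 0, Firm L 0.

Bids in descending order: Firm C 136, then Firm Y 129, then Firm K 98, then Firm L 93, then Firm S 79, then Firm G 34.
Firm C has the top bid and wins; the price is the second-highest bid, 129.
Firm C's payoff = 88 − 129 = -41. All other bidders lose, so their payoff is 0.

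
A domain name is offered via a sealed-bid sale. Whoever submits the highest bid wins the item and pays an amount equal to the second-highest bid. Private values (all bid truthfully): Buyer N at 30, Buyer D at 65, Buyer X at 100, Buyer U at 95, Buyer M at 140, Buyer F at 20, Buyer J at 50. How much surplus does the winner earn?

Sorted high to low: Buyer M 140; Buyer X 100; Buyer U 95; Buyer D 65; Buyer J 50; Buyer N 30; Buyer F 20.
Buyer M wins with the top bid and pays the second-highest, 100.
Surplus = 140 − 100 = 40.

40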